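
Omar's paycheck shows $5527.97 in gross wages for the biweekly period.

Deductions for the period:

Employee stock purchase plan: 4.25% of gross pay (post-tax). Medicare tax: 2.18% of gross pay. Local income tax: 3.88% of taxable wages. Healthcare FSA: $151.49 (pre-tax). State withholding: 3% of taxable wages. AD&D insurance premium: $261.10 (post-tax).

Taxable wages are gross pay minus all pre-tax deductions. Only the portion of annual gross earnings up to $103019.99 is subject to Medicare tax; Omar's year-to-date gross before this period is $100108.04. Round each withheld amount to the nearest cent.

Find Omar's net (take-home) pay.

$4447.06

Healthcare FSA: $151.49
Taxable wages = $5527.97 − $151.49 = $5376.48
State withholding: $5376.48 × 0.03 = $161.29
Local income tax: $5376.48 × 0.0388 = $208.61
Medicare tax: only $103019.99 − $100108.04 = $2911.95 of this check is subject → $2911.95 × 0.0218 = $63.48
AD&D insurance premium: $261.10
Employee stock purchase plan: $5527.97 × 0.0425 = $234.94
Total deductions = $151.49 + $161.29 + $208.61 + $63.48 + $261.10 + $234.94 = $1080.91
Net pay = $5527.97 − $1080.91 = $4447.06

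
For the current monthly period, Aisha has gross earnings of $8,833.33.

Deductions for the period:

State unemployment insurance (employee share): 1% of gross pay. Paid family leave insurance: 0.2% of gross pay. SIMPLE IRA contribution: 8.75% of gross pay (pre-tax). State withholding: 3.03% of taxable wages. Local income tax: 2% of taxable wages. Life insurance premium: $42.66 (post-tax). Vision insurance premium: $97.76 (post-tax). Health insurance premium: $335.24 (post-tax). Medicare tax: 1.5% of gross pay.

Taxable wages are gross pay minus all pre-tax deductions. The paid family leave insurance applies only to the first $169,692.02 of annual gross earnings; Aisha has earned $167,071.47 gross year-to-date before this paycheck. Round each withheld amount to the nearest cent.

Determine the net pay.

$6,953.24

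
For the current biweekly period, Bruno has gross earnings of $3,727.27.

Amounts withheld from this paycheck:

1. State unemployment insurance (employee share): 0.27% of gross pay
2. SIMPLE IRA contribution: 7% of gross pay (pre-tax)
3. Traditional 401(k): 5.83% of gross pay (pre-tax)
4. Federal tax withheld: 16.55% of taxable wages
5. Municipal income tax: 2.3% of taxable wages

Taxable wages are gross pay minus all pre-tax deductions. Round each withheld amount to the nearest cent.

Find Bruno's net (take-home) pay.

$2,626.55

Traditional 401(k): $3,727.27 × 0.0583 = $217.30
SIMPLE IRA contribution: $3,727.27 × 0.07 = $260.91
Pre-tax total = $217.30 + $260.91 = $478.21
Taxable wages = $3,727.27 − $478.21 = $3,249.06
Municipal income tax: $3,249.06 × 0.023 = $74.73
Federal tax withheld: $3,249.06 × 0.1655 = $537.72
State unemployment insurance (employee share): $3,727.27 × 0.0027 = $10.06
Total deductions = $217.30 + $260.91 + $74.73 + $537.72 + $10.06 = $1,100.72
Net pay = $3,727.27 − $1,100.72 = $2,626.55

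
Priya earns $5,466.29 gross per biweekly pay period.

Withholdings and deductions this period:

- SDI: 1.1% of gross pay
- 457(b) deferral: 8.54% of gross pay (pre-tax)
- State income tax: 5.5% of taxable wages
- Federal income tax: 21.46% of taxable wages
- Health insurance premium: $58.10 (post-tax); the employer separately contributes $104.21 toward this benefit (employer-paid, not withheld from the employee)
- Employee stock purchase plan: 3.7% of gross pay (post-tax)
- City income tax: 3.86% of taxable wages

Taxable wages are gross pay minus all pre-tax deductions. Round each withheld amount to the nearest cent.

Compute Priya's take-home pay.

457(b) deferral: $5,466.29 × 0.0854 = $466.82
Taxable wages = $5,466.29 − $466.82 = $4,999.47
City income tax: $4,999.47 × 0.0386 = $192.98
Federal income tax: $4,999.47 × 0.2146 = $1,072.89
State income tax: $4,999.47 × 0.055 = $274.97
SDI: $5,466.29 × 0.011 = $60.13
Employee stock purchase plan: $5,466.29 × 0.037 = $202.25
Health insurance premium: $58.10
(Employer's $104.21 toward health insurance premium is not withheld from the employee.)
Total deductions = $466.82 + $192.98 + $1,072.89 + $274.97 + $60.13 + $202.25 + $58.10 = $2,328.14
Net pay = $5,466.29 − $2,328.14 = $3,138.15

$3,138.15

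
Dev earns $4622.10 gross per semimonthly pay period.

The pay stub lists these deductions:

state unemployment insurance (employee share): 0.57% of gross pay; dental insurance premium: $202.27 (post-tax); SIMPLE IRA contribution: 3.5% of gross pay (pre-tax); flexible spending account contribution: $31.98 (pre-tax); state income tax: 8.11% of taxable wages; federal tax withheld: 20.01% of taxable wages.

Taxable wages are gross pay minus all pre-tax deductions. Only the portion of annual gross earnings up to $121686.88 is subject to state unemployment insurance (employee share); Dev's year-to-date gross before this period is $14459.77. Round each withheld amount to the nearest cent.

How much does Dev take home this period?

SIMPLE IRA contribution: $4622.10 × 0.035 = $161.77
Flexible spending account contribution: $31.98
Pre-tax total = $161.77 + $31.98 = $193.75
Taxable wages = $4622.10 − $193.75 = $4428.35
Federal tax withheld: $4428.35 × 0.2001 = $886.11
State income tax: $4428.35 × 0.0811 = $359.14
State unemployment insurance (employee share): cap not yet reached, full $4622.10 is subject → $4622.10 × 0.0057 = $26.35
Dental insurance premium: $202.27
Total deductions = $161.77 + $31.98 + $886.11 + $359.14 + $26.35 + $202.27 = $1667.62
Net pay = $4622.10 − $1667.62 = $2954.48

$2954.48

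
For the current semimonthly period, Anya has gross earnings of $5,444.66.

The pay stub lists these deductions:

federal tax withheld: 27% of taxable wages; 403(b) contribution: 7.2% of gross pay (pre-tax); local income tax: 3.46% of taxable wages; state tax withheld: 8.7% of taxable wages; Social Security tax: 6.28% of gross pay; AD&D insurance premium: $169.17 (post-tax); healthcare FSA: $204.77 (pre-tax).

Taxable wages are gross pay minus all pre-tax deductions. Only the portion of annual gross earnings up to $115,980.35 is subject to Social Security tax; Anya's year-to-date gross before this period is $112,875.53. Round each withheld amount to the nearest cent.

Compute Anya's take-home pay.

$2,585.30

Healthcare FSA: $204.77
403(b) contribution: $5,444.66 × 0.072 = $392.02
Pre-tax total = $204.77 + $392.02 = $596.79
Taxable wages = $5,444.66 − $596.79 = $4,847.87
Federal tax withheld: $4,847.87 × 0.27 = $1,308.92
State tax withheld: $4,847.87 × 0.087 = $421.76
Local income tax: $4,847.87 × 0.0346 = $167.74
Social Security tax: only $115,980.35 − $112,875.53 = $3,104.82 of this check is subject → $3,104.82 × 0.0628 = $194.98
AD&D insurance premium: $169.17
Total deductions = $204.77 + $392.02 + $1,308.92 + $421.76 + $167.74 + $194.98 + $169.17 = $2,859.36
Net pay = $5,444.66 − $2,859.36 = $2,585.30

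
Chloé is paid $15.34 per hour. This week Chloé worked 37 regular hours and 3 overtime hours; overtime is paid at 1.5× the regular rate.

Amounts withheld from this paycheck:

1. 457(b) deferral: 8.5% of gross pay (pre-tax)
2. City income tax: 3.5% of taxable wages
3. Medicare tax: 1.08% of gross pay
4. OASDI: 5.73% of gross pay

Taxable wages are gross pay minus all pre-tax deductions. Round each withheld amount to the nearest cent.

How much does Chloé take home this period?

$518.75

Regular pay: 37 × $15.34 = $567.58
Overtime pay: 3 × $15.34 × 1.5 = $69.03
Gross pay = $567.58 + $69.03 = $636.61
457(b) deferral: $636.61 × 0.085 = $54.11
Taxable wages = $636.61 − $54.11 = $582.50
City income tax: $582.50 × 0.035 = $20.39
OASDI: $636.61 × 0.0573 = $36.48
Medicare tax: $636.61 × 0.0108 = $6.88
Total deductions = $54.11 + $20.39 + $36.48 + $6.88 = $117.86
Net pay = $636.61 − $117.86 = $518.75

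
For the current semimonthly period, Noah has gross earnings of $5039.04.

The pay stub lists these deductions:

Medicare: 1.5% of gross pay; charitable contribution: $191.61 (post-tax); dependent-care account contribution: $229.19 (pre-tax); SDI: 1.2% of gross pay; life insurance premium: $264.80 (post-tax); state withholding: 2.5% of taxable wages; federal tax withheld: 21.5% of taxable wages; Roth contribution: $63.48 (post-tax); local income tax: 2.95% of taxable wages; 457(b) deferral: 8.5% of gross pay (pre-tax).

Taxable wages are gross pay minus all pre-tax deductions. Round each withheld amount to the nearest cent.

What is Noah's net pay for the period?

$2544.75

Dependent-care account contribution: $229.19
457(b) deferral: $5039.04 × 0.085 = $428.32
Pre-tax total = $229.19 + $428.32 = $657.51
Taxable wages = $5039.04 − $657.51 = $4381.53
Local income tax: $4381.53 × 0.0295 = $129.26
Federal tax withheld: $4381.53 × 0.215 = $942.03
State withholding: $4381.53 × 0.025 = $109.54
Medicare: $5039.04 × 0.015 = $75.59
SDI: $5039.04 × 0.012 = $60.47
Life insurance premium: $264.80
Roth contribution: $63.48
Charitable contribution: $191.61
Total deductions = $229.19 + $428.32 + $129.26 + $942.03 + $109.54 + $75.59 + $60.47 + $264.80 + $63.48 + $191.61 = $2494.29
Net pay = $5039.04 − $2494.29 = $2544.75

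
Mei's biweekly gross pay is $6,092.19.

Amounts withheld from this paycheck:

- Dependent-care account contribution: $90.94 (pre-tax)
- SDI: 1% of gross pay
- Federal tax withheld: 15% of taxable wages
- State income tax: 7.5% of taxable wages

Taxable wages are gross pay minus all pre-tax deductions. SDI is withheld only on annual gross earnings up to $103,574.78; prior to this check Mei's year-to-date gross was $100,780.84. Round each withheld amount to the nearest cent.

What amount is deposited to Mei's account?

Dependent-care account contribution: $90.94
Taxable wages = $6,092.19 − $90.94 = $6,001.25
State income tax: $6,001.25 × 0.075 = $450.09
Federal tax withheld: $6,001.25 × 0.15 = $900.19
SDI: only $103,574.78 − $100,780.84 = $2,793.94 of this check is subject → $2,793.94 × 0.01 = $27.94
Total deductions = $90.94 + $450.09 + $900.19 + $27.94 = $1,469.16
Net pay = $6,092.19 − $1,469.16 = $4,623.03

$4,623.03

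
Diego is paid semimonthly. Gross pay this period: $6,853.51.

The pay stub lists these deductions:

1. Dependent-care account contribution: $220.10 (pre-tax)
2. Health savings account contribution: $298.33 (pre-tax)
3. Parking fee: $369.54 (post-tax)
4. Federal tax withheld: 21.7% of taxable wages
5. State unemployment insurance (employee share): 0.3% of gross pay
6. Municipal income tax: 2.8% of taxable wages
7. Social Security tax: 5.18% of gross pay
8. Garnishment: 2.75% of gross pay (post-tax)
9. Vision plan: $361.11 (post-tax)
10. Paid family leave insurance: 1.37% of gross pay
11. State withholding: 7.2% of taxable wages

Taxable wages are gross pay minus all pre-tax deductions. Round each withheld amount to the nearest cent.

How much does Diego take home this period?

$2,938.28

Dependent-care account contribution: $220.10
Health savings account contribution: $298.33
Pre-tax total = $220.10 + $298.33 = $518.43
Taxable wages = $6,853.51 − $518.43 = $6,335.08
State withholding: $6,335.08 × 0.072 = $456.13
Federal tax withheld: $6,335.08 × 0.217 = $1,374.71
Municipal income tax: $6,335.08 × 0.028 = $177.38
State unemployment insurance (employee share): $6,853.51 × 0.003 = $20.56
Social Security tax: $6,853.51 × 0.0518 = $355.01
Paid family leave insurance: $6,853.51 × 0.0137 = $93.89
Vision plan: $361.11
Parking fee: $369.54
Garnishment: $6,853.51 × 0.0275 = $188.47
Total deductions = $220.10 + $298.33 + $456.13 + $1,374.71 + $177.38 + $20.56 + $355.01 + $93.89 + $361.11 + $369.54 + $188.47 = $3,915.23
Net pay = $6,853.51 − $3,915.23 = $2,938.28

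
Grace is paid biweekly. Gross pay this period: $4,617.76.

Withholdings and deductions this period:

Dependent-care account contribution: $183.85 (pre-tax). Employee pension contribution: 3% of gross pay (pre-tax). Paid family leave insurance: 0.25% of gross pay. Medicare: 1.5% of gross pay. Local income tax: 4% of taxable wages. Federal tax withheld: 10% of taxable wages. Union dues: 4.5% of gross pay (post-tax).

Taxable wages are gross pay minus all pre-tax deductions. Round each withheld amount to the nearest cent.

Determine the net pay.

Employee pension contribution: $4,617.76 × 0.03 = $138.53
Dependent-care account contribution: $183.85
Pre-tax total = $138.53 + $183.85 = $322.38
Taxable wages = $4,617.76 − $322.38 = $4,295.38
Federal tax withheld: $4,295.38 × 0.1 = $429.54
Local income tax: $4,295.38 × 0.04 = $171.82
Paid family leave insurance: $4,617.76 × 0.0025 = $11.54
Medicare: $4,617.76 × 0.015 = $69.27
Union dues: $4,617.76 × 0.045 = $207.80
Total deductions = $138.53 + $183.85 + $429.54 + $171.82 + $11.54 + $69.27 + $207.80 = $1,212.35
Net pay = $4,617.76 − $1,212.35 = $3,405.41

$3,405.41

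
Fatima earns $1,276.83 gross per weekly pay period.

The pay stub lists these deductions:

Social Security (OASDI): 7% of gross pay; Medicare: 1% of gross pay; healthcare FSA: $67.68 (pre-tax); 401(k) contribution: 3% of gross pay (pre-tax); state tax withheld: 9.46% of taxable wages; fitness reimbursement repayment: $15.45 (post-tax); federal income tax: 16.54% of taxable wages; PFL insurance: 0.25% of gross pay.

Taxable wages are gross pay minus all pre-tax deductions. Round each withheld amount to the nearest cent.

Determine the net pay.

$745.64

401(k) contribution: $1,276.83 × 0.03 = $38.30
Healthcare FSA: $67.68
Pre-tax total = $38.30 + $67.68 = $105.98
Taxable wages = $1,276.83 − $105.98 = $1,170.85
Federal income tax: $1,170.85 × 0.1654 = $193.66
State tax withheld: $1,170.85 × 0.0946 = $110.76
PFL insurance: $1,276.83 × 0.0025 = $3.19
Medicare: $1,276.83 × 0.01 = $12.77
Social Security (OASDI): $1,276.83 × 0.07 = $89.38
Fitness reimbursement repayment: $15.45
Total deductions = $38.30 + $67.68 + $193.66 + $110.76 + $3.19 + $12.77 + $89.38 + $15.45 = $531.19
Net pay = $1,276.83 − $531.19 = $745.64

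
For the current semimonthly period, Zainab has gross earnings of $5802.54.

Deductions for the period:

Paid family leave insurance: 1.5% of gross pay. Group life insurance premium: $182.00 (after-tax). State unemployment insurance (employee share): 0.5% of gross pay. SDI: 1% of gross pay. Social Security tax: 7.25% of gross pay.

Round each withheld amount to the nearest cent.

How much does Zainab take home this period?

SDI: $5802.54 × 0.01 = $58.03
Social Security tax: $5802.54 × 0.0725 = $420.68
State unemployment insurance (employee share): $5802.54 × 0.005 = $29.01
Paid family leave insurance: $5802.54 × 0.015 = $87.04
Group life insurance premium: $182.00
Total deductions = $58.03 + $420.68 + $29.01 + $87.04 + $182.00 = $776.76
Net pay = $5802.54 − $776.76 = $5025.78

$5025.78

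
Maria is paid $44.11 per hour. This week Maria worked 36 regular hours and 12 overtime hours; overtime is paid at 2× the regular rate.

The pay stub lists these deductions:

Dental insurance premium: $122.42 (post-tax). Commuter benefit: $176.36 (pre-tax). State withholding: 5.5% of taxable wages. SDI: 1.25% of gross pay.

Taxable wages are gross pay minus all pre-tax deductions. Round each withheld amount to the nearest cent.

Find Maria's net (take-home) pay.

$2178.88

Regular pay: 36 × $44.11 = $1587.96
Overtime pay: 12 × $44.11 × 2 = $1058.64
Gross pay = $1587.96 + $1058.64 = $2646.60
Commuter benefit: $176.36
Taxable wages = $2646.60 − $176.36 = $2470.24
State withholding: $2470.24 × 0.055 = $135.86
SDI: $2646.60 × 0.0125 = $33.08
Dental insurance premium: $122.42
Total deductions = $176.36 + $135.86 + $33.08 + $122.42 = $467.72
Net pay = $2646.60 − $467.72 = $2178.88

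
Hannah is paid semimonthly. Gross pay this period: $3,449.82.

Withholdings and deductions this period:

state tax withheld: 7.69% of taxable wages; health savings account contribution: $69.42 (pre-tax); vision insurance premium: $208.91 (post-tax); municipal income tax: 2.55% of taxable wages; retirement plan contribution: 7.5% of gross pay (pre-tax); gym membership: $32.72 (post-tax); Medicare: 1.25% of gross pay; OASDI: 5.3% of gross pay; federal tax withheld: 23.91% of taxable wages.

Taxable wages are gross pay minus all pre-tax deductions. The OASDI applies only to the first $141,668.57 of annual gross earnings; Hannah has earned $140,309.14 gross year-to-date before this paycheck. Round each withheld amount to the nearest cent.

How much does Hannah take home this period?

$1,698.81

Health savings account contribution: $69.42
Retirement plan contribution: $3,449.82 × 0.075 = $258.74
Pre-tax total = $69.42 + $258.74 = $328.16
Taxable wages = $3,449.82 − $328.16 = $3,121.66
Municipal income tax: $3,121.66 × 0.0255 = $79.60
State tax withheld: $3,121.66 × 0.0769 = $240.06
Federal tax withheld: $3,121.66 × 0.2391 = $746.39
Medicare: $3,449.82 × 0.0125 = $43.12
OASDI: only $141,668.57 − $140,309.14 = $1,359.43 of this check is subject → $1,359.43 × 0.053 = $72.05
Gym membership: $32.72
Vision insurance premium: $208.91
Total deductions = $69.42 + $258.74 + $79.60 + $240.06 + $746.39 + $43.12 + $72.05 + $32.72 + $208.91 = $1,751.01
Net pay = $3,449.82 − $1,751.01 = $1,698.81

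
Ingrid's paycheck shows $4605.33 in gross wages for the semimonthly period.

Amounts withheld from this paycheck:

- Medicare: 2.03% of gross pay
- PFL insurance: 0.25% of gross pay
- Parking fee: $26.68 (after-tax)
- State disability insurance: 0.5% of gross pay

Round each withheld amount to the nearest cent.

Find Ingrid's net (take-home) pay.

Medicare: $4605.33 × 0.0203 = $93.49
State disability insurance: $4605.33 × 0.005 = $23.03
PFL insurance: $4605.33 × 0.0025 = $11.51
Parking fee: $26.68
Total deductions = $93.49 + $23.03 + $11.51 + $26.68 = $154.71
Net pay = $4605.33 − $154.71 = $4450.62

$4450.62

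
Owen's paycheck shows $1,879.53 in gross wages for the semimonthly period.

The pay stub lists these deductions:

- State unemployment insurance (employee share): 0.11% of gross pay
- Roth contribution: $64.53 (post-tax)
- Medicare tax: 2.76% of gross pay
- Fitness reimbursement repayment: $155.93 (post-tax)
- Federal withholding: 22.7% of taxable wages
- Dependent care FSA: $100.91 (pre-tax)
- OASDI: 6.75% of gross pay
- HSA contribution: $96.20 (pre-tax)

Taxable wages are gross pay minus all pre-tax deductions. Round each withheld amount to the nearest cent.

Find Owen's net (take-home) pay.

$899.23

HSA contribution: $96.20
Dependent care FSA: $100.91
Pre-tax total = $96.20 + $100.91 = $197.11
Taxable wages = $1,879.53 − $197.11 = $1,682.42
Federal withholding: $1,682.42 × 0.227 = $381.91
State unemployment insurance (employee share): $1,879.53 × 0.0011 = $2.07
Medicare tax: $1,879.53 × 0.0276 = $51.88
OASDI: $1,879.53 × 0.0675 = $126.87
Fitness reimbursement repayment: $155.93
Roth contribution: $64.53
Total deductions = $96.20 + $100.91 + $381.91 + $2.07 + $51.88 + $126.87 + $155.93 + $64.53 = $980.30
Net pay = $1,879.53 − $980.30 = $899.23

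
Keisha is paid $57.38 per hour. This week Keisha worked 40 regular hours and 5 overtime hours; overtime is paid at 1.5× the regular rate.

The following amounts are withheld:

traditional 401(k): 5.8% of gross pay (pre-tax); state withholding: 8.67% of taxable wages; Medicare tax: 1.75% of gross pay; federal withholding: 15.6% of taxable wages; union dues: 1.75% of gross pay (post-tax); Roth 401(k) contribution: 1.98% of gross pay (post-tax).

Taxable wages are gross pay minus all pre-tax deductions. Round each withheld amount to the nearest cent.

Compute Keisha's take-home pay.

$1,794.97

Regular pay: 40 × $57.38 = $2,295.20
Overtime pay: 5 × $57.38 × 1.5 = $430.35
Gross pay = $2,295.20 + $430.35 = $2,725.55
Traditional 401(k): $2,725.55 × 0.058 = $158.08
Taxable wages = $2,725.55 − $158.08 = $2,567.47
State withholding: $2,567.47 × 0.0867 = $222.60
Federal withholding: $2,567.47 × 0.156 = $400.53
Medicare tax: $2,725.55 × 0.0175 = $47.70
Roth 401(k) contribution: $2,725.55 × 0.0198 = $53.97
Union dues: $2,725.55 × 0.0175 = $47.70
Total deductions = $158.08 + $222.60 + $400.53 + $47.70 + $53.97 + $47.70 = $930.58
Net pay = $2,725.55 − $930.58 = $1,794.97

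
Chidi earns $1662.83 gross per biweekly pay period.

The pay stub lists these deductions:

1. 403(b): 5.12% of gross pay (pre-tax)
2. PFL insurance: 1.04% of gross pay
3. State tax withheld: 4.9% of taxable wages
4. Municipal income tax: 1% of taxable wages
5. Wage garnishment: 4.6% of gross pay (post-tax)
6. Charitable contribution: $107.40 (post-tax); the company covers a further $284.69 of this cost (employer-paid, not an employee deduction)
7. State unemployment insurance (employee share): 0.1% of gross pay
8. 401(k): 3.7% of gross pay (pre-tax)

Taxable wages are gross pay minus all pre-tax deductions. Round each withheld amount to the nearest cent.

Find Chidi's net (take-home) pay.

403(b): $1662.83 × 0.0512 = $85.14
401(k): $1662.83 × 0.037 = $61.52
Pre-tax total = $85.14 + $61.52 = $146.66
Taxable wages = $1662.83 − $146.66 = $1516.17
State tax withheld: $1516.17 × 0.049 = $74.29
Municipal income tax: $1516.17 × 0.01 = $15.16
State unemployment insurance (employee share): $1662.83 × 0.001 = $1.66
PFL insurance: $1662.83 × 0.0104 = $17.29
Wage garnishment: $1662.83 × 0.046 = $76.49
Charitable contribution: $107.40
(Employer's $284.69 toward charitable contribution is not withheld from the employee.)
Total deductions = $85.14 + $61.52 + $74.29 + $15.16 + $1.66 + $17.29 + $76.49 + $107.40 = $438.95
Net pay = $1662.83 − $438.95 = $1223.88

$1223.88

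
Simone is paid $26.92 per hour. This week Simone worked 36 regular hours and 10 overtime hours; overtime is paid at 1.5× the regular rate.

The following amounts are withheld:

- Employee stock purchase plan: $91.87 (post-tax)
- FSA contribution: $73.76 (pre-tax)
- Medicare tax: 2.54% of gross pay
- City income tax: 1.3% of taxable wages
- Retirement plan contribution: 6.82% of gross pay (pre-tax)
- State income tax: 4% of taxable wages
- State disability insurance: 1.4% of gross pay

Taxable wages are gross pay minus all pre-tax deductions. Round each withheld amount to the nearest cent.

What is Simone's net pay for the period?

Regular pay: 36 × $26.92 = $969.12
Overtime pay: 10 × $26.92 × 1.5 = $403.80
Gross pay = $969.12 + $403.80 = $1,372.92
Retirement plan contribution: $1,372.92 × 0.0682 = $93.63
FSA contribution: $73.76
Pre-tax total = $93.63 + $73.76 = $167.39
Taxable wages = $1,372.92 − $167.39 = $1,205.53
State income tax: $1,205.53 × 0.04 = $48.22
City income tax: $1,205.53 × 0.013 = $15.67
Medicare tax: $1,372.92 × 0.0254 = $34.87
State disability insurance: $1,372.92 × 0.014 = $19.22
Employee stock purchase plan: $91.87
Total deductions = $93.63 + $73.76 + $48.22 + $15.67 + $34.87 + $19.22 + $91.87 = $377.24
Net pay = $1,372.92 − $377.24 = $995.68

$995.68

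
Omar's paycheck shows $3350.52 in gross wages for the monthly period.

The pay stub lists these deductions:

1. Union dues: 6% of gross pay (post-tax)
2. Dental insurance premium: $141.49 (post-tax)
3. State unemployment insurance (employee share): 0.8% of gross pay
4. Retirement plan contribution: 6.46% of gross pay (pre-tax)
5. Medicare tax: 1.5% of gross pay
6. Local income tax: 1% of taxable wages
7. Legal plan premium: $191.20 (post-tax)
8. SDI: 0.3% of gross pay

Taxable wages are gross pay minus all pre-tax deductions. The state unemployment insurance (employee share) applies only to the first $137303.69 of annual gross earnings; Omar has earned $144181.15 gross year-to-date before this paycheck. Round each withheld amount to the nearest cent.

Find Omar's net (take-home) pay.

$2508.71

Retirement plan contribution: $3350.52 × 0.0646 = $216.44
Taxable wages = $3350.52 − $216.44 = $3134.08
Local income tax: $3134.08 × 0.01 = $31.34
State unemployment insurance (employee share): annual cap $137303.69 already reached (YTD $144181.15), so $0.00
Medicare tax: $3350.52 × 0.015 = $50.26
SDI: $3350.52 × 0.003 = $10.05
Union dues: $3350.52 × 0.06 = $201.03
Legal plan premium: $191.20
Dental insurance premium: $141.49
Total deductions = $216.44 + $31.34 + $0.00 + $50.26 + $10.05 + $201.03 + $191.20 + $141.49 = $841.81
Net pay = $3350.52 − $841.81 = $2508.71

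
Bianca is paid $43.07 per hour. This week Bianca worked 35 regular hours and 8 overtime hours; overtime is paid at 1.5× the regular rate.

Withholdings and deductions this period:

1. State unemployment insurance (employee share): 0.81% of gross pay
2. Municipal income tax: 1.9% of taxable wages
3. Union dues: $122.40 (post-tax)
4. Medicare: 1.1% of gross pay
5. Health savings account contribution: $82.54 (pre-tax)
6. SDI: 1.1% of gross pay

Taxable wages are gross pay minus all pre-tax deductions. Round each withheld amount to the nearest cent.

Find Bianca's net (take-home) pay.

$1,721.52

Regular pay: 35 × $43.07 = $1,507.45
Overtime pay: 8 × $43.07 × 1.5 = $516.84
Gross pay = $1,507.45 + $516.84 = $2,024.29
Health savings account contribution: $82.54
Taxable wages = $2,024.29 − $82.54 = $1,941.75
Municipal income tax: $1,941.75 × 0.019 = $36.89
State unemployment insurance (employee share): $2,024.29 × 0.0081 = $16.40
Medicare: $2,024.29 × 0.011 = $22.27
SDI: $2,024.29 × 0.011 = $22.27
Union dues: $122.40
Total deductions = $82.54 + $36.89 + $16.40 + $22.27 + $22.27 + $122.40 = $302.77
Net pay = $2,024.29 − $302.77 = $1,721.52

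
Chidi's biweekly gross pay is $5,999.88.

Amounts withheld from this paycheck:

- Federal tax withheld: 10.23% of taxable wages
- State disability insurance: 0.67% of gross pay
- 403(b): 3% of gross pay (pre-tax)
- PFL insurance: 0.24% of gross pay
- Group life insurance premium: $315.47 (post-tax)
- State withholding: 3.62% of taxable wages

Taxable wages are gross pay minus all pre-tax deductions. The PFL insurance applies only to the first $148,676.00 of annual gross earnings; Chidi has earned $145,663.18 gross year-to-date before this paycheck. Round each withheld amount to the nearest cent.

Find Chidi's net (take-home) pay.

403(b): $5,999.88 × 0.03 = $180.00
Taxable wages = $5,999.88 − $180.00 = $5,819.88
Federal tax withheld: $5,819.88 × 0.1023 = $595.37
State withholding: $5,819.88 × 0.0362 = $210.68
PFL insurance: only $148,676.00 − $145,663.18 = $3,012.82 of this check is subject → $3,012.82 × 0.0024 = $7.23
State disability insurance: $5,999.88 × 0.0067 = $40.20
Group life insurance premium: $315.47
Total deductions = $180.00 + $595.37 + $210.68 + $7.23 + $40.20 + $315.47 = $1,348.95
Net pay = $5,999.88 − $1,348.95 = $4,650.93

$4,650.93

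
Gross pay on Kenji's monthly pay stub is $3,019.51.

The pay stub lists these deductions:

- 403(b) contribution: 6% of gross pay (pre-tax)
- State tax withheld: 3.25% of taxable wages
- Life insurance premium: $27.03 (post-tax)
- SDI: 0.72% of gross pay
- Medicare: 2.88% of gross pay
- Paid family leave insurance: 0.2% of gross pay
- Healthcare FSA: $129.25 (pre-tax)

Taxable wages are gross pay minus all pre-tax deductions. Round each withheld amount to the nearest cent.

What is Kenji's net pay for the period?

403(b) contribution: $3,019.51 × 0.06 = $181.17
Healthcare FSA: $129.25
Pre-tax total = $181.17 + $129.25 = $310.42
Taxable wages = $3,019.51 − $310.42 = $2,709.09
State tax withheld: $2,709.09 × 0.0325 = $88.05
Medicare: $3,019.51 × 0.0288 = $86.96
Paid family leave insurance: $3,019.51 × 0.002 = $6.04
SDI: $3,019.51 × 0.0072 = $21.74
Life insurance premium: $27.03
Total deductions = $181.17 + $129.25 + $88.05 + $86.96 + $6.04 + $21.74 + $27.03 = $540.24
Net pay = $3,019.51 − $540.24 = $2,479.27

$2,479.27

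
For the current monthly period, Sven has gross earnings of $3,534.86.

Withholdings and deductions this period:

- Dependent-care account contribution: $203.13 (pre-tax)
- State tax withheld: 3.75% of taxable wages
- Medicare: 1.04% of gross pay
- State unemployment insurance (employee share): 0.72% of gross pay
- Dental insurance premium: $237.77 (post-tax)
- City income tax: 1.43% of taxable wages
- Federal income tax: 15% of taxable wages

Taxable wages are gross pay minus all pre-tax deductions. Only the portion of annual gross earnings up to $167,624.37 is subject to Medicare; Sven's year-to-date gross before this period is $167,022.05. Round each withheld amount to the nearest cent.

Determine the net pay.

$2,389.91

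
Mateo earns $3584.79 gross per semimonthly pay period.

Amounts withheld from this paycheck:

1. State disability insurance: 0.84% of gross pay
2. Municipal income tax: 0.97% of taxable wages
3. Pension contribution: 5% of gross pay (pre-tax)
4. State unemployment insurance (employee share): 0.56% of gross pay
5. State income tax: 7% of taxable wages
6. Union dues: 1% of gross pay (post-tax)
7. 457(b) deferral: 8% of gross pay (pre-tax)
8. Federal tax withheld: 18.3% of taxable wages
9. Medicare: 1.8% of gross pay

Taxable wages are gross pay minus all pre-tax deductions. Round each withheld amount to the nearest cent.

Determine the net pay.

$2148.92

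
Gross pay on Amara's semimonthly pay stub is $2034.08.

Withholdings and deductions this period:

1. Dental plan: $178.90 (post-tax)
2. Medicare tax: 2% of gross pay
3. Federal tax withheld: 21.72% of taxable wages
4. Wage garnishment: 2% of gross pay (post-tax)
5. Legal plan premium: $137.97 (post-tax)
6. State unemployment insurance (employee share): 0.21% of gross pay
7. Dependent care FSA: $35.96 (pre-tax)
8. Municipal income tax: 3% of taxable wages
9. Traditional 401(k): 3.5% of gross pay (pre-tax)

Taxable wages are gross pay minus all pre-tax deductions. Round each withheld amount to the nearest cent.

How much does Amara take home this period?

$1048.09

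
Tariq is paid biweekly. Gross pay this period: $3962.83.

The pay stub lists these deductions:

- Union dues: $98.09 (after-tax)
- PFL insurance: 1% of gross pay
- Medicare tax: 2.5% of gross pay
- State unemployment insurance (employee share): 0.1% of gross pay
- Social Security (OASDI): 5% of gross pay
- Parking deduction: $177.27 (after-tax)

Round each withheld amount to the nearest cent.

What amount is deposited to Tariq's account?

$3346.67

State unemployment insurance (employee share): $3962.83 × 0.001 = $3.96
Medicare tax: $3962.83 × 0.025 = $99.07
PFL insurance: $3962.83 × 0.01 = $39.63
Social Security (OASDI): $3962.83 × 0.05 = $198.14
Union dues: $98.09
Parking deduction: $177.27
Total deductions = $3.96 + $99.07 + $39.63 + $198.14 + $98.09 + $177.27 = $616.16
Net pay = $3962.83 − $616.16 = $3346.67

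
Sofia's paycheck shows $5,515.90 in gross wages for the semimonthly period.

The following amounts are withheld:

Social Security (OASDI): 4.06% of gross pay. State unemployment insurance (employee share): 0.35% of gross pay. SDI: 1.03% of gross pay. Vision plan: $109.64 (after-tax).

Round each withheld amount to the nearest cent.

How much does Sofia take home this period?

$5,106.19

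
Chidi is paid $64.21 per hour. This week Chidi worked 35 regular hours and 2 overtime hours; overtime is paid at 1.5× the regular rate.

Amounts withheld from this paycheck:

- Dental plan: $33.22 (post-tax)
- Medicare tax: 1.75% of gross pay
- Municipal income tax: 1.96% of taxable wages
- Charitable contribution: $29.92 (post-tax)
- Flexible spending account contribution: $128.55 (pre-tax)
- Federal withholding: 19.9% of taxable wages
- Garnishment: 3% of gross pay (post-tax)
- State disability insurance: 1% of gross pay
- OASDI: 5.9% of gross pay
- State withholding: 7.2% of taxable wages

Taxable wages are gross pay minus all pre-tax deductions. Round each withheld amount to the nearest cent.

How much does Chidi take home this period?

$1292.34

Regular pay: 35 × $64.21 = $2247.35
Overtime pay: 2 × $64.21 × 1.5 = $192.63
Gross pay = $2247.35 + $192.63 = $2439.98
Flexible spending account contribution: $128.55
Taxable wages = $2439.98 − $128.55 = $2311.43
Federal withholding: $2311.43 × 0.199 = $459.97
Municipal income tax: $2311.43 × 0.0196 = $45.30
State withholding: $2311.43 × 0.072 = $166.42
State disability insurance: $2439.98 × 0.01 = $24.40
OASDI: $2439.98 × 0.059 = $143.96
Medicare tax: $2439.98 × 0.0175 = $42.70
Dental plan: $33.22
Garnishment: $2439.98 × 0.03 = $73.20
Charitable contribution: $29.92
Total deductions = $128.55 + $459.97 + $45.30 + $166.42 + $24.40 + $143.96 + $42.70 + $33.22 + $73.20 + $29.92 = $1147.64
Net pay = $2439.98 − $1147.64 = $1292.34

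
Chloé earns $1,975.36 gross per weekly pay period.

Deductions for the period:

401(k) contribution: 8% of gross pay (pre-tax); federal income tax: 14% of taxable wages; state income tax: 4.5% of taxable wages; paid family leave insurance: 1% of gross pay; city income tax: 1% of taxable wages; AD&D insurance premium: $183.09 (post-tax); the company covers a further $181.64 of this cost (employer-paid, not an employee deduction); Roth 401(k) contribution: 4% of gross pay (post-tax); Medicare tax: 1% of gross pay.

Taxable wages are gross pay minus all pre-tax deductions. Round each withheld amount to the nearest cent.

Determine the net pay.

$1,161.35

401(k) contribution: $1,975.36 × 0.08 = $158.03
Taxable wages = $1,975.36 − $158.03 = $1,817.33
Federal income tax: $1,817.33 × 0.14 = $254.43
State income tax: $1,817.33 × 0.045 = $81.78
City income tax: $1,817.33 × 0.01 = $18.17
Medicare tax: $1,975.36 × 0.01 = $19.75
Paid family leave insurance: $1,975.36 × 0.01 = $19.75
Roth 401(k) contribution: $1,975.36 × 0.04 = $79.01
AD&D insurance premium: $183.09
(Employer's $181.64 toward AD&D insurance premium is not withheld from the employee.)
Total deductions = $158.03 + $254.43 + $81.78 + $18.17 + $19.75 + $19.75 + $79.01 + $183.09 = $814.01
Net pay = $1,975.36 − $814.01 = $1,161.35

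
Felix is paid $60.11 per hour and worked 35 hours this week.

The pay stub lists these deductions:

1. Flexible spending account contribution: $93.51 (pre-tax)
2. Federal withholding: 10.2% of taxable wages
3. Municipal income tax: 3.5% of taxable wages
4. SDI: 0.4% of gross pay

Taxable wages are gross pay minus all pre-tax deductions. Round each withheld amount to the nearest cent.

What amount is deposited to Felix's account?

Gross pay: 35 × $60.11 = $2,103.85
Flexible spending account contribution: $93.51
Taxable wages = $2,103.85 − $93.51 = $2,010.34
Federal withholding: $2,010.34 × 0.102 = $205.05
Municipal income tax: $2,010.34 × 0.035 = $70.36
SDI: $2,103.85 × 0.004 = $8.42
Total deductions = $93.51 + $205.05 + $70.36 + $8.42 = $377.34
Net pay = $2,103.85 − $377.34 = $1,726.51

$1,726.51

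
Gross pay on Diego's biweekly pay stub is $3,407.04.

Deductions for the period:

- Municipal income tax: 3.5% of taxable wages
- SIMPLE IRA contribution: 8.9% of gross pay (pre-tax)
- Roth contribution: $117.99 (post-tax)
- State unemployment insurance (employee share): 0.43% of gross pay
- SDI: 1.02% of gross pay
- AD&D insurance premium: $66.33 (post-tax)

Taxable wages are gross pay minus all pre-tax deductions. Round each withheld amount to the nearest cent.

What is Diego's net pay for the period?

$2,761.46

SIMPLE IRA contribution: $3,407.04 × 0.089 = $303.23
Taxable wages = $3,407.04 − $303.23 = $3,103.81
Municipal income tax: $3,103.81 × 0.035 = $108.63
SDI: $3,407.04 × 0.0102 = $34.75
State unemployment insurance (employee share): $3,407.04 × 0.0043 = $14.65
AD&D insurance premium: $66.33
Roth contribution: $117.99
Total deductions = $303.23 + $108.63 + $34.75 + $14.65 + $66.33 + $117.99 = $645.58
Net pay = $3,407.04 − $645.58 = $2,761.46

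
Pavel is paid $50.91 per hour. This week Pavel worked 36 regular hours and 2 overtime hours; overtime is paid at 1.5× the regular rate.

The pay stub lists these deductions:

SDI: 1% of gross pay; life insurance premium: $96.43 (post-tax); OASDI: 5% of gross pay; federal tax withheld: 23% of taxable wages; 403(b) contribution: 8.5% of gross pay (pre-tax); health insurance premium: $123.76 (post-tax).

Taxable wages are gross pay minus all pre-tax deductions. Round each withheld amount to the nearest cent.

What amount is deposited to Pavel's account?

$1059.56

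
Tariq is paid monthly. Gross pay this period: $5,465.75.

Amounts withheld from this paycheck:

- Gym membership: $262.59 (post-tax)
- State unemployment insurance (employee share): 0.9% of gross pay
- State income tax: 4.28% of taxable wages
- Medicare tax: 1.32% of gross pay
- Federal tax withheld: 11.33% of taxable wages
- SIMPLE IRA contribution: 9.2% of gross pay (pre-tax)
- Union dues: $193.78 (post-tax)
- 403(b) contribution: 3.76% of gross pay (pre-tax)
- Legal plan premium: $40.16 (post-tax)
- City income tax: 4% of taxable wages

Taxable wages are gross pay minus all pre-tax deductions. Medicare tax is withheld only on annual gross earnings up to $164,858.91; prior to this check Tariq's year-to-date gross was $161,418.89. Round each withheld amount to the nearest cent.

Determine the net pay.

403(b) contribution: $5,465.75 × 0.0376 = $205.51
SIMPLE IRA contribution: $5,465.75 × 0.092 = $502.85
Pre-tax total = $205.51 + $502.85 = $708.36
Taxable wages = $5,465.75 − $708.36 = $4,757.39
City income tax: $4,757.39 × 0.04 = $190.30
State income tax: $4,757.39 × 0.0428 = $203.62
Federal tax withheld: $4,757.39 × 0.1133 = $539.01
State unemployment insurance (employee share): $5,465.75 × 0.009 = $49.19
Medicare tax: only $164,858.91 − $161,418.89 = $3,440.02 of this check is subject → $3,440.02 × 0.0132 = $45.41
Gym membership: $262.59
Legal plan premium: $40.16
Union dues: $193.78
Total deductions = $205.51 + $502.85 + $190.30 + $203.62 + $539.01 + $49.19 + $45.41 + $262.59 + $40.16 + $193.78 = $2,232.42
Net pay = $5,465.75 − $2,232.42 = $3,233.33

$3,233.33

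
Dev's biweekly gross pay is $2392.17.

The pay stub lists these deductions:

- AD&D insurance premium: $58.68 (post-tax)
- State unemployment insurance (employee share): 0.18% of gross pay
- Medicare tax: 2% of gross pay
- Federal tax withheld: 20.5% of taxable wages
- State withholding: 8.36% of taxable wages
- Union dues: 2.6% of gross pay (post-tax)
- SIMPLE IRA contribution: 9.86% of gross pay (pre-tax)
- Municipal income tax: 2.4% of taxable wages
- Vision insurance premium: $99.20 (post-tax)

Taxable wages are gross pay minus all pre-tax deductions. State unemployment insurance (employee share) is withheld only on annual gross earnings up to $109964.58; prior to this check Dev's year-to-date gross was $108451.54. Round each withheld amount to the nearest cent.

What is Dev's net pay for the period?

$1211.60

SIMPLE IRA contribution: $2392.17 × 0.0986 = $235.87
Taxable wages = $2392.17 − $235.87 = $2156.30
Municipal income tax: $2156.30 × 0.024 = $51.75
State withholding: $2156.30 × 0.0836 = $180.27
Federal tax withheld: $2156.30 × 0.205 = $442.04
Medicare tax: $2392.17 × 0.02 = $47.84
State unemployment insurance (employee share): only $109964.58 − $108451.54 = $1513.04 of this check is subject → $1513.04 × 0.0018 = $2.72
Union dues: $2392.17 × 0.026 = $62.20
AD&D insurance premium: $58.68
Vision insurance premium: $99.20
Total deductions = $235.87 + $51.75 + $180.27 + $442.04 + $47.84 + $2.72 + $62.20 + $58.68 + $99.20 = $1180.57
Net pay = $2392.17 − $1180.57 = $1211.60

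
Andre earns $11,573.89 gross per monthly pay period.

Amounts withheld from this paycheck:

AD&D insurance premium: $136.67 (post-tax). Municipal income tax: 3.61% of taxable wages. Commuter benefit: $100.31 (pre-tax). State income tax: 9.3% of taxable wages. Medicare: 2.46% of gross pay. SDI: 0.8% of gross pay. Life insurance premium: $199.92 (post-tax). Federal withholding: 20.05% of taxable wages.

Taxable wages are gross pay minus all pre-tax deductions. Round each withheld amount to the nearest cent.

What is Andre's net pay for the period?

Commuter benefit: $100.31
Taxable wages = $11,573.89 − $100.31 = $11,473.58
Federal withholding: $11,473.58 × 0.2005 = $2,300.45
State income tax: $11,473.58 × 0.093 = $1,067.04
Municipal income tax: $11,473.58 × 0.0361 = $414.20
SDI: $11,573.89 × 0.008 = $92.59
Medicare: $11,573.89 × 0.0246 = $284.72
AD&D insurance premium: $136.67
Life insurance premium: $199.92
Total deductions = $100.31 + $2,300.45 + $1,067.04 + $414.20 + $92.59 + $284.72 + $136.67 + $199.92 = $4,595.90
Net pay = $11,573.89 − $4,595.90 = $6,977.99

$6,977.99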